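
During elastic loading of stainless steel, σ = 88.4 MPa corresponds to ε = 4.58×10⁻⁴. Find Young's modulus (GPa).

E = σ/ε = 88.4 MPa / 4.58×10⁻⁴ = 193000 MPa = 193 GPa.

193 GPa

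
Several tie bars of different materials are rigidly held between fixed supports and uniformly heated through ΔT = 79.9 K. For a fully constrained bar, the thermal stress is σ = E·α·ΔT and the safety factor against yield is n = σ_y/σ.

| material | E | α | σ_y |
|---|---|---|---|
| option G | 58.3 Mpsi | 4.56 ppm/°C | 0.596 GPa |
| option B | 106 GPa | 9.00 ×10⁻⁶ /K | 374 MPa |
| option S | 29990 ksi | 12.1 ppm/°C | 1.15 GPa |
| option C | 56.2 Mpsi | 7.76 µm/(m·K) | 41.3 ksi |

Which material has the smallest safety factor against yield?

option C

In consistent units (E in GPa, α in ×10⁻⁶/K, σ_y in MPa):
  option G: E = 402.0, α = 4.56, σ_y = 596.0 → σ = 146 MPa, n = 4.07
  option B: E = 106.0, α = 9.00, σ_y = 374.0 → σ = 76.2 MPa, n = 4.91
  option S: E = 206.8, α = 12.1, σ_y = 1150 → σ = 200 MPa, n = 5.75
  option C: E = 387.5, α = 7.76, σ_y = 284.8 → σ = 240 MPa, n = 1.19
Smallest n: option C with n = 1.19.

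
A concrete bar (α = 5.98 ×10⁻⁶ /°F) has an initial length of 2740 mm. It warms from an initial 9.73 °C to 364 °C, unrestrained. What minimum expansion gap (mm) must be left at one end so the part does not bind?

10.4 mm

Convert α: 5.98×10⁻⁶/°F × (9/5) = 10.8×10⁻⁶/K.
ΔT = 364 − 9.73 = 354.3 K.
ΔL = α·L₀·ΔT = 10.8×10⁻⁶ × 2740 mm × 354.3 K = 10.4 mm.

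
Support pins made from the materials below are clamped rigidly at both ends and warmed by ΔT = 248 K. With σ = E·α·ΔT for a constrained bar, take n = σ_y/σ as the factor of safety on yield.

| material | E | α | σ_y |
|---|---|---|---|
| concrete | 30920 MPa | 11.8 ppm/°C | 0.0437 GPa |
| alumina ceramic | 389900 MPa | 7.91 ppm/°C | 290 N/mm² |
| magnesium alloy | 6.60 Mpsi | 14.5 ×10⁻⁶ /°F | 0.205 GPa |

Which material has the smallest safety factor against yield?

With everything in SI (GPa, ×10⁻⁶/K, MPa):
  concrete: E = 30.92, α = 11.8, σ_y = 43.70 → σ = 90.5 MPa, n = 0.483
  alumina ceramic: E = 389.9, α = 7.91, σ_y = 290.0 → σ = 765 MPa, n = 0.379
  magnesium alloy: E = 45.51, α = 26.1, σ_y = 205.0 → σ = 295 MPa, n = 0.696
Alumina ceramic has the lowest safety factor, n = 0.379.

alumina ceramic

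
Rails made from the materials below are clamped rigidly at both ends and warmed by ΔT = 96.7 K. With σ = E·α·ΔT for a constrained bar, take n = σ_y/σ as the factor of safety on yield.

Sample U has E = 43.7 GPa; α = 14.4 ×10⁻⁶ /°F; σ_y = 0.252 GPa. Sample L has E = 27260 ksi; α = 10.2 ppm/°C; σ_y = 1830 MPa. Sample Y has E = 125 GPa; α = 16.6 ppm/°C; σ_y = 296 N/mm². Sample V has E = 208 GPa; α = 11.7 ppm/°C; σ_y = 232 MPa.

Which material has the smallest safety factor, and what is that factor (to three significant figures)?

sample V, n = 0.986

Converting E to GPa, α to ×10⁻⁶/K, σ_y to MPa, then σ and n for each:
  sample U: E = 43.70, α = 25.9, σ_y = 252.0 → σ = 110 MPa, n = 2.30
  sample L: E = 188.0, α = 10.2, σ_y = 1830 → σ = 185 MPa, n = 9.87
  sample Y: E = 125.0, α = 16.6, σ_y = 296.0 → σ = 201 MPa, n = 1.48
  sample V: E = 208.0, α = 11.7, σ_y = 232.0 → σ = 235 MPa, n = 0.986
Sample V has the lowest safety factor, n = 0.986.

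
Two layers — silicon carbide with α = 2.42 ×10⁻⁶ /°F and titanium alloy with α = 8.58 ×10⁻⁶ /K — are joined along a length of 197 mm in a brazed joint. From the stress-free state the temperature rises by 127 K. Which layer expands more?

silicon carbide: α = 2.42×10⁻⁶/°F × 9/5 = 4.36×10⁻⁶/K.
α(silicon carbide) = 4.36×10⁻⁶/K vs α(titanium alloy) = 8.58×10⁻⁶/K.
Higher α expands more for the same ΔT: titanium alloy.

titanium alloy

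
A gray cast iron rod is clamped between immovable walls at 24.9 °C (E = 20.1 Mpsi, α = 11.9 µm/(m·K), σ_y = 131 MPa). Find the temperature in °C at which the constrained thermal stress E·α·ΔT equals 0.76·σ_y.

85.3 °C

E = 20.1 Mpsi = 138.6 GPa.
E·α·ΔT = 99.56 MPa ⇒ ΔT = 99.56 / (138.6×10³ × 11.9×10⁻⁶) = 60.37 K.
T = 24.9 + 60.37 = 85.27 °C.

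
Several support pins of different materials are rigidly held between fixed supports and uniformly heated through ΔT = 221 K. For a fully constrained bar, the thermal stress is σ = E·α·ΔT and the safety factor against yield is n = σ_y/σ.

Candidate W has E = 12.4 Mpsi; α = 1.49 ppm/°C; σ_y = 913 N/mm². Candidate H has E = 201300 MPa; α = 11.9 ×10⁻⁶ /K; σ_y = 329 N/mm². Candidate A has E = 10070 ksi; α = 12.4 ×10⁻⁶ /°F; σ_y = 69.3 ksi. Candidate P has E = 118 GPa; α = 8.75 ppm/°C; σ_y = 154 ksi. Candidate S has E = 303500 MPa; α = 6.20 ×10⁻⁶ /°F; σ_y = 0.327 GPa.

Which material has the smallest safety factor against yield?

With everything in SI (GPa, ×10⁻⁶/K, MPa):
  candidate W: E = 85.50, α = 1.49, σ_y = 913.0 → σ = 28.2 MPa, n = 32.4
  candidate H: E = 201.3, α = 11.9, σ_y = 329.0 → σ = 529 MPa, n = 0.621
  candidate A: E = 69.43, α = 22.3, σ_y = 477.8 → σ = 342 MPa, n = 1.40
  candidate P: E = 118.0, α = 8.75, σ_y = 1062 → σ = 228 MPa, n = 4.65
  candidate S: E = 303.5, α = 11.2, σ_y = 327.0 → σ = 749 MPa, n = 0.437
The minimum is candidate S at n = 0.437.

candidate S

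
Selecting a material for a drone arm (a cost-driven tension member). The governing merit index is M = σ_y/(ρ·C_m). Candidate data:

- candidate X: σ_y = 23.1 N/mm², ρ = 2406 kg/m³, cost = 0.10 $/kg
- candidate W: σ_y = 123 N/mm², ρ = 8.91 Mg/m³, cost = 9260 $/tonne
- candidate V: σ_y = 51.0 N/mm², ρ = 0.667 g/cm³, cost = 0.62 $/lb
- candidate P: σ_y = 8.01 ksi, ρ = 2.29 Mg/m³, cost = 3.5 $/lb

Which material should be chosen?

In SI units:
  candidate X: σ_y = 23.10 MPa, ρ = 2406 kg/m³, cost = 0.1000 $/kg
  candidate W: σ_y = 123.0 MPa, ρ = 8910 kg/m³, cost = 9.260 $/kg
  candidate V: σ_y = 51.00 MPa, ρ = 667.0 kg/m³, cost = 1.367 $/kg
  candidate P: σ_y = 55.23 MPa, ρ = 2290 kg/m³, cost = 7.716 $/kg
  candidate X: M = 96.0 kN·m per $
  candidate V: M = 55.9 kN·m per $
  candidate P: M = 3.13 kN·m per $
  candidate W: M = 1.49 kN·m per $
Highest index: candidate X.

candidate X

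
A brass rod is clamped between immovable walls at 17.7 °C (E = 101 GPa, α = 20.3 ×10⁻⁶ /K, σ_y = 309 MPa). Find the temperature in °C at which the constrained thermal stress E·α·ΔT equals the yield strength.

168 °C

E·α·ΔT = 309.0 MPa ⇒ ΔT = 309.0 / (101.0×10³ × 20.3×10⁻⁶) = 150.7 K.
T = 17.7 + 150.7 = 168.4 °C.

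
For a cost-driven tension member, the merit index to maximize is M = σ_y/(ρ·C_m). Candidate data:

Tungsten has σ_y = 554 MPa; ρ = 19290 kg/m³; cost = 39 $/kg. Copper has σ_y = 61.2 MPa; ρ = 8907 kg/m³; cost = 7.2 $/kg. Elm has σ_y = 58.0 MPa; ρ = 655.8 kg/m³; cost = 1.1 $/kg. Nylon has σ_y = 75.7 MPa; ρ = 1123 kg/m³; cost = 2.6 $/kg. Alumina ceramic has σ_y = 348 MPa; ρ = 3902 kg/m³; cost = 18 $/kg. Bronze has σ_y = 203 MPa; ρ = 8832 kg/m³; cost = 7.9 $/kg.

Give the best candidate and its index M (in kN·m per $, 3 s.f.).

elm, M = 80.4 kN·m per $

Evaluate M for each candidate:
  elm: M = 80.4 kN·m per $
  nylon: M = 25.9 kN·m per $
  alumina ceramic: M = 4.95 kN·m per $
  bronze: M = 2.91 kN·m per $
  copper: M = 0.954 kN·m per $
  tungsten: M = 0.736 kN·m per $
The maximum is for elm.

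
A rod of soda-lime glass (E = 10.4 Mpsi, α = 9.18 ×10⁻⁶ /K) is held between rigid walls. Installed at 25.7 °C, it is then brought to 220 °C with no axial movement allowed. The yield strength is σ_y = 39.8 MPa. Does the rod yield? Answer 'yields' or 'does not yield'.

E = 10.4 Mpsi = 71.71 GPa.
ΔT = 194.3 K. Constrained thermal stress σ = E·α·ΔT = 71.71×10³ MPa × 9.18×10⁻⁶ × 194.3 = 128 MPa (compressive).
Compare to σ_y = 39.8 MPa: σ ≥ σ_y, so it yields.

yields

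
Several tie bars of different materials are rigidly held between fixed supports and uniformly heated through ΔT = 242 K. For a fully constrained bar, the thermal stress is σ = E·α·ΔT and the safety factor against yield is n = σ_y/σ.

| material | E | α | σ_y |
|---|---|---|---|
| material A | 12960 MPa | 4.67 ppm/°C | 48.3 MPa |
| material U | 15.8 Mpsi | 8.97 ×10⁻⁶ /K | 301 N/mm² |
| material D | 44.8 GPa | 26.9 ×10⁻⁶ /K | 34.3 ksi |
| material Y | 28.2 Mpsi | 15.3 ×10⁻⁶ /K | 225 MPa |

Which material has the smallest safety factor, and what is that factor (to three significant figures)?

Converting E to GPa, α to ×10⁻⁶/K, σ_y to MPa, then σ and n for each:
  material A: E = 12.96, α = 4.67, σ_y = 48.30 → σ = 14.6 MPa, n = 3.30
  material U: E = 108.9, α = 8.97, σ_y = 301.0 → σ = 236 MPa, n = 1.27
  material D: E = 44.80, α = 26.9, σ_y = 236.5 → σ = 292 MPa, n = 0.811
  material Y: E = 194.4, α = 15.3, σ_y = 225.0 → σ = 720 MPa, n = 0.313
Smallest n: material Y with n = 0.313.

material Y, n = 0.313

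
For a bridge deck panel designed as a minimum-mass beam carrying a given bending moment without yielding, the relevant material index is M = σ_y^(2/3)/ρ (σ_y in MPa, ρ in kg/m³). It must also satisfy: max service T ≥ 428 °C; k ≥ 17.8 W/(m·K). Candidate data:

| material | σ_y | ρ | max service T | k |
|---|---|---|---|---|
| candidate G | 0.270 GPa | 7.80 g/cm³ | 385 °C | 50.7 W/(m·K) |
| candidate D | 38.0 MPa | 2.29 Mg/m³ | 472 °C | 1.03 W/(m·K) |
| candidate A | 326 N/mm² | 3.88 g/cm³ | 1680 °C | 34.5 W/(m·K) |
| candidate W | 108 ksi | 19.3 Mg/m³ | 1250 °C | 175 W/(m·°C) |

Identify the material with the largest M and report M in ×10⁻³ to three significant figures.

Screen on constraints: max service T ≥ 428 °C; k ≥ 17.8 W/(m·K). Survivors: candidate A, candidate W.
Normalizing units and computing the index:
  candidate A: σ_y = 326.0 MPa, ρ = 3880 kg/m³
  candidate W: σ_y = 744.6 MPa, ρ = 19300 kg/m³
  candidate A: M = 12.2×10⁻³
  candidate W: M = 4.26×10⁻³
Candidate A has the largest M.

candidate A, M = 12.2×10⁻³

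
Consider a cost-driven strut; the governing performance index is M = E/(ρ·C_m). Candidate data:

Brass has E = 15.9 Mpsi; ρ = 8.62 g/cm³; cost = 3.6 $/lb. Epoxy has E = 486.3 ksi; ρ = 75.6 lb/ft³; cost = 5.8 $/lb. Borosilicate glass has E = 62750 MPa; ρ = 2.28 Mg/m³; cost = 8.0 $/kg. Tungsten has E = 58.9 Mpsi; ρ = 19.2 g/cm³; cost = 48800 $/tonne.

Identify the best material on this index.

borosilicate glass

After converting to SI:
  brass: E = 109.6 GPa, ρ = 8620 kg/m³, cost = 7.937 $/kg
  epoxy: E = 3.353 GPa, ρ = 1211 kg/m³, cost = 12.79 $/kg
  borosilicate glass: E = 62.75 GPa, ρ = 2280 kg/m³, cost = 8.000 $/kg
  tungsten: E = 406.1 GPa, ρ = 19200 kg/m³, cost = 48.80 $/kg
  borosilicate glass: M = 3.44 MN·m per $
  brass: M = 1.60 MN·m per $
  tungsten: M = 0.433 MN·m per $
  epoxy: M = 0.217 MN·m per $
Borosilicate glass ranks first.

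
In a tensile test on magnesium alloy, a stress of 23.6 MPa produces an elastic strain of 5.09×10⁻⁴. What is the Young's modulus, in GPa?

46.4 GPa

E = σ/ε = 23.6 MPa / 5.09×10⁻⁴ = 46370 MPa = 46.4 GPa.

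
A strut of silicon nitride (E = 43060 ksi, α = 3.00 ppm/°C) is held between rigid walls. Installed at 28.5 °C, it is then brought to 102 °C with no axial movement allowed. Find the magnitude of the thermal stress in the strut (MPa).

65.5 MPa

E = 43060 ksi = 296.9 GPa.
ΔT = 73.50 K. Constrained thermal stress σ = E·α·ΔT = 296.9×10³ MPa × 3.00×10⁻⁶ × 73.50 = 65.5 MPa (compressive).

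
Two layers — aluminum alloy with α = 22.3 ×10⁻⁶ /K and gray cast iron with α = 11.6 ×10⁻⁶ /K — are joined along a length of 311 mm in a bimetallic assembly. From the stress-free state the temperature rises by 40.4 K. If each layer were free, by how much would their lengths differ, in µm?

Δα = |22.3 − 11.6|×10⁻⁶/K = 10.7×10⁻⁶/K.
ΔL_mismatch = Δα·L·ΔT = 10.7×10⁻⁶ × 311.0 mm × 40.4 K = 134 µm.

134 µm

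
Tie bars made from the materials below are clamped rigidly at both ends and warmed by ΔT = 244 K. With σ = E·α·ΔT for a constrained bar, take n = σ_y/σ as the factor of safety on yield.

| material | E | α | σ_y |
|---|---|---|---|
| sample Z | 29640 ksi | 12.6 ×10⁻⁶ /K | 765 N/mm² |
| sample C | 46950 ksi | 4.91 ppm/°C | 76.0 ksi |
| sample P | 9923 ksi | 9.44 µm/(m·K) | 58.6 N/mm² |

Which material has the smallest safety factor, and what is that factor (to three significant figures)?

Converting E to GPa, α to ×10⁻⁶/K, σ_y to MPa, then σ and n for each:
  sample Z: E = 204.4, α = 12.6, σ_y = 765.0 → σ = 628 MPa, n = 1.22
  sample C: E = 323.7, α = 4.91, σ_y = 524.0 → σ = 388 MPa, n = 1.35
  sample P: E = 68.42, α = 9.44, σ_y = 58.60 → σ = 158 MPa, n = 0.372
The minimum is sample P at n = 0.372.

sample P, n = 0.372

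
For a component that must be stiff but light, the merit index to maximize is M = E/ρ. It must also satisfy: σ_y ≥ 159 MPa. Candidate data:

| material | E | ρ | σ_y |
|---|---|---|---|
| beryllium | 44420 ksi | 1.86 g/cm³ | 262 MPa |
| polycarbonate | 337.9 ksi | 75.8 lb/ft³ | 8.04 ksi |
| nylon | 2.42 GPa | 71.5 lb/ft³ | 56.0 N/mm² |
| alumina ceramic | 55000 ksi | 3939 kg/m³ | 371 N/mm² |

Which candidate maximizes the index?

beryllium

Screen on constraints: σ_y ≥ 159 MPa. Survivors: beryllium, alumina ceramic.
In SI units:
  beryllium: E = 306.3 GPa, ρ = 1860 kg/m³
  alumina ceramic: E = 379.2 GPa, ρ = 3939 kg/m³
  beryllium: M = 165 MN·m/kg
  alumina ceramic: M = 96.3 MN·m/kg
Beryllium has the largest M.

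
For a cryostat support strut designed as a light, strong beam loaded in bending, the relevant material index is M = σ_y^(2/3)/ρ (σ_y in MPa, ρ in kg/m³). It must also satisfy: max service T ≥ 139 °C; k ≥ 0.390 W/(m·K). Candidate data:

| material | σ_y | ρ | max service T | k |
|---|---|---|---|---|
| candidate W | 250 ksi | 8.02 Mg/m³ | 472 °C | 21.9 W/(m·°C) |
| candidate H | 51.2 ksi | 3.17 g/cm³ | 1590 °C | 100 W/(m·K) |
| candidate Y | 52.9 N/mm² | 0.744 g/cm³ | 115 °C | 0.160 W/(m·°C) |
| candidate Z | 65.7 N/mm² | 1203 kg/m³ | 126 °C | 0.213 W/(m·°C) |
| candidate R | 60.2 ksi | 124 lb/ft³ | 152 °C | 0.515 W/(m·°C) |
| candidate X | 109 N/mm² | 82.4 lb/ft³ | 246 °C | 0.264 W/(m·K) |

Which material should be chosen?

candidate R

Screen on constraints: max service T ≥ 139 °C; k ≥ 0.390 W/(m·K). Survivors: candidate W, candidate H, candidate R.
Convert each candidate to consistent units, then evaluate M:
  candidate W: σ_y = 1724 MPa, ρ = 8020 kg/m³
  candidate H: σ_y = 353.0 MPa, ρ = 3170 kg/m³
  candidate R: σ_y = 415.1 MPa, ρ = 1986 kg/m³
  candidate R: M = 28.0×10⁻³
  candidate W: M = 17.9×10⁻³
  candidate H: M = 15.8×10⁻³
The maximum is for candidate R.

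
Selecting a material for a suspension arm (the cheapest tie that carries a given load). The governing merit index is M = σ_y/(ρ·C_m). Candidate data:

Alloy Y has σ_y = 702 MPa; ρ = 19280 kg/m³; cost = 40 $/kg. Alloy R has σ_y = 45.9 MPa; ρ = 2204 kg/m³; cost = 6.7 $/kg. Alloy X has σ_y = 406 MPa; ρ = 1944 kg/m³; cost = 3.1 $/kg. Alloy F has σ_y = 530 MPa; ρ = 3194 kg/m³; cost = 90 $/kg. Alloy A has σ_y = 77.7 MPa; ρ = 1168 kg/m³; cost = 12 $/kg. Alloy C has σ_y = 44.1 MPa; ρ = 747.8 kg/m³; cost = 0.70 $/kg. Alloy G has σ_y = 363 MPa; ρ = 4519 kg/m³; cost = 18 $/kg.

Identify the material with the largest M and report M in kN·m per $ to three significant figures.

alloy C, M = 84.2 kN·m per $

Computing M directly (units already consistent):
  alloy C: M = 84.2 kN·m per $
  alloy X: M = 67.4 kN·m per $
  alloy A: M = 5.54 kN·m per $
  alloy G: M = 4.46 kN·m per $
  alloy R: M = 3.11 kN·m per $
  alloy F: M = 1.84 kN·m per $
  alloy Y: M = 0.910 kN·m per $
Highest index: alloy C.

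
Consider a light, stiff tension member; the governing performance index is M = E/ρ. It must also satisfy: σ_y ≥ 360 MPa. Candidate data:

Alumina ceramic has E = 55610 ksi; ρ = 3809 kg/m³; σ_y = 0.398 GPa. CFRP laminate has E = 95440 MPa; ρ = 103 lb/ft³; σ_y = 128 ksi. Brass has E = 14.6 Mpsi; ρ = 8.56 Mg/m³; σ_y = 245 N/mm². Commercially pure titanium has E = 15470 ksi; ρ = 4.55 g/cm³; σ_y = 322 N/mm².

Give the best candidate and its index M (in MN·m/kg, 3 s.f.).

alumina ceramic, M = 101 MN·m/kg

Screen on constraints: σ_y ≥ 360 MPa. Survivors: alumina ceramic, CFRP laminate.
Putting every candidate on a common basis:
  alumina ceramic: E = 383.4 GPa, ρ = 3809 kg/m³
  CFRP laminate: E = 95.44 GPa, ρ = 1650 kg/m³
  alumina ceramic: M = 101 MN·m/kg
  CFRP laminate: M = 57.8 MN·m/kg
Highest index: alumina ceramic.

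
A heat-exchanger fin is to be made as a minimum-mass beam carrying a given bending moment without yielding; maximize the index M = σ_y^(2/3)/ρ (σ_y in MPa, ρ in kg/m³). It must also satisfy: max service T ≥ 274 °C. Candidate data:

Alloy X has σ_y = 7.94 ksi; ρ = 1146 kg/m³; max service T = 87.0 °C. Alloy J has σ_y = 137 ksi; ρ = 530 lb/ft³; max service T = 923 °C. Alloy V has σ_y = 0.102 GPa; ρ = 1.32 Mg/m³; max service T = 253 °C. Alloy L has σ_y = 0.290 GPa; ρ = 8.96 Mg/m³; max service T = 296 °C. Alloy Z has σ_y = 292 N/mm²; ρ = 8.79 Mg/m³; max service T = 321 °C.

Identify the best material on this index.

alloy J

Screen on constraints: max service T ≥ 274 °C. Survivors: alloy J, alloy L, alloy Z.
After converting to SI:
  alloy J: σ_y = 944.6 MPa, ρ = 8490 kg/m³
  alloy L: σ_y = 290.0 MPa, ρ = 8960 kg/m³
  alloy Z: σ_y = 292.0 MPa, ρ = 8790 kg/m³
  alloy J: M = 11.3×10⁻³
  alloy Z: M = 5.01×10⁻³
  alloy L: M = 4.89×10⁻³
Alloy J has the largest M.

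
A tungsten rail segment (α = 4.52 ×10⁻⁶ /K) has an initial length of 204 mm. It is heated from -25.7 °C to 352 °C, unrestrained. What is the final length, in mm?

ΔT = 352 − (-25.7) = 377.7 K.
ΔL = α·L₀·ΔT = 4.52×10⁻⁶ × 204 mm × 377.7 K = 0.348 mm.
L = L₀ + ΔL = 204 + 0.348 = 204.35 mm.

204.35 mm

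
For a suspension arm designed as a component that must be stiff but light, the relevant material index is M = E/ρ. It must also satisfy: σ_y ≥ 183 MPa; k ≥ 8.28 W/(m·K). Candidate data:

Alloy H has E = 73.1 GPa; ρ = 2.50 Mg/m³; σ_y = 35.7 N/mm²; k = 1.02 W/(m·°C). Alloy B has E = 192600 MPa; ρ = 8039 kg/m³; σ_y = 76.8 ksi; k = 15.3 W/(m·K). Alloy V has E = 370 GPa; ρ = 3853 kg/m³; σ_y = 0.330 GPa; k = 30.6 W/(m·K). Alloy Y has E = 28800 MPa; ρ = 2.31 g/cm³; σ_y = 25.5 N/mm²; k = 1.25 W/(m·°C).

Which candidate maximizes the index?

Screen on constraints: σ_y ≥ 183 MPa; k ≥ 8.28 W/(m·K). Survivors: alloy B, alloy V.
Convert each candidate to consistent units, then evaluate M:
  alloy B: E = 192.6 GPa, ρ = 8039 kg/m³
  alloy V: E = 370.0 GPa, ρ = 3853 kg/m³
  alloy V: M = 96.0 MN·m/kg
  alloy B: M = 24.0 MN·m/kg
The maximum is for alloy V.

alloy V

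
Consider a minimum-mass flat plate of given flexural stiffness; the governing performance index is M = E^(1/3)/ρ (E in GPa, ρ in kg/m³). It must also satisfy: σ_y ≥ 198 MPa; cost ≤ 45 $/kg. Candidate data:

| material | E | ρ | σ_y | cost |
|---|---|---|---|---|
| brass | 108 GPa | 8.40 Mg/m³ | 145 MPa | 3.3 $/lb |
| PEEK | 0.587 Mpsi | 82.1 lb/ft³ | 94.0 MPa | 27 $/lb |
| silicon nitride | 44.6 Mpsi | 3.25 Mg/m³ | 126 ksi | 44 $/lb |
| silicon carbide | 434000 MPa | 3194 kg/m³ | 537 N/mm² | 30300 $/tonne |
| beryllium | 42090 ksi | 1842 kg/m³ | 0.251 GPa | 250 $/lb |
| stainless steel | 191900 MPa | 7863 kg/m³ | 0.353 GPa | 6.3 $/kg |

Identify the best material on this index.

silicon carbide

Screen on constraints: σ_y ≥ 198 MPa; cost ≤ 45 $/kg. Survivors: silicon carbide, stainless steel.
Putting every candidate on a common basis:
  silicon carbide: E = 434.0 GPa, ρ = 3194 kg/m³
  stainless steel: E = 191.9 GPa, ρ = 7863 kg/m³
  silicon carbide: M = 2.37×10⁻³
  stainless steel: M = 0.734×10⁻³
The maximum is for silicon carbide.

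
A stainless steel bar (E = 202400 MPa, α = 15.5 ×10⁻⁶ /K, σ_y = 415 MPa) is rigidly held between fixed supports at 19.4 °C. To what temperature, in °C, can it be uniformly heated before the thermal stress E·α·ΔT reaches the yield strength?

152 °C

E = 202400 MPa = 202.4 GPa.
E·α·ΔT = 415.0 MPa ⇒ ΔT = 415.0 / (202.4×10³ × 15.5×10⁻⁶) = 132.3 K.
T = 19.4 + 132.3 = 151.7 °C.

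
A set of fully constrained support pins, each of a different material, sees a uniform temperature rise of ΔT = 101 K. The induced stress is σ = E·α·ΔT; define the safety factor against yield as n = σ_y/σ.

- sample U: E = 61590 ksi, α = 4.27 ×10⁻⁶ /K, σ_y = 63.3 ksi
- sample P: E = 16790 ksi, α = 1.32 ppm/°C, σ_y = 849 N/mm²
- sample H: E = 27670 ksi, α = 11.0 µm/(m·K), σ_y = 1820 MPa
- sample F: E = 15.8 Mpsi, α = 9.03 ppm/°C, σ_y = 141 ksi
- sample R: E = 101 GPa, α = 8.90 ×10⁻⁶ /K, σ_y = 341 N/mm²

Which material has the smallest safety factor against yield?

sample U

In consistent units (E in GPa, α in ×10⁻⁶/K, σ_y in MPa):
  sample U: E = 424.6, α = 4.27, σ_y = 436.4 → σ = 183 MPa, n = 2.38
  sample P: E = 115.8, α = 1.32, σ_y = 849.0 → σ = 15.4 MPa, n = 55.0
  sample H: E = 190.8, α = 11.0, σ_y = 1820 → σ = 212 MPa, n = 8.59
  sample F: E = 108.9, α = 9.03, σ_y = 972.2 → σ = 99.4 MPa, n = 9.78
  sample R: E = 101.0, α = 8.90, σ_y = 341.0 → σ = 90.8 MPa, n = 3.76
Sample U has the lowest safety factor, n = 2.38.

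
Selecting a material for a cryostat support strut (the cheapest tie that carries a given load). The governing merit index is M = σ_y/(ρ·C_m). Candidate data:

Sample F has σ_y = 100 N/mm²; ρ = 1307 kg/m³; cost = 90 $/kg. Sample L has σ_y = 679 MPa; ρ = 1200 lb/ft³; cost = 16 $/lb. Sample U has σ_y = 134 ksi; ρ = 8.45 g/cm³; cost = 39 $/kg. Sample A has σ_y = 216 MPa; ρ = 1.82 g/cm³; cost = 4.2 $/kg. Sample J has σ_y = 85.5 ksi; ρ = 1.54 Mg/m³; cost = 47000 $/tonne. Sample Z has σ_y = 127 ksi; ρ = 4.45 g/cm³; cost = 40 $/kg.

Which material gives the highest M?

Putting every candidate on a common basis:
  sample F: σ_y = 100.0 MPa, ρ = 1307 kg/m³, cost = 90.00 $/kg
  sample L: σ_y = 679.0 MPa, ρ = 19220 kg/m³, cost = 35.27 $/kg
  sample U: σ_y = 923.9 MPa, ρ = 8450 kg/m³, cost = 39.00 $/kg
  sample A: σ_y = 216.0 MPa, ρ = 1820 kg/m³, cost = 4.200 $/kg
  sample J: σ_y = 589.5 MPa, ρ = 1540 kg/m³, cost = 47.00 $/kg
  sample Z: σ_y = 875.6 MPa, ρ = 4450 kg/m³, cost = 40.00 $/kg
  sample A: M = 28.3 kN·m per $
  sample J: M = 8.14 kN·m per $
  sample Z: M = 4.92 kN·m per $
  sample U: M = 2.80 kN·m per $
  sample L: M = 1.00 kN·m per $
  sample F: M = 0.850 kN·m per $
The maximum is for sample A.

sample A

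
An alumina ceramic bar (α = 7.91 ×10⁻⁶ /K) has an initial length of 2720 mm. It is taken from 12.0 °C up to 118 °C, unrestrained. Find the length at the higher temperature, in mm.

2722.3 mm

ΔT = 118 − 12.0 = 106.0 K.
ΔL = α·L₀·ΔT = 7.91×10⁻⁶ × 2720 mm × 106.0 K = 2.28 mm.
L = L₀ + ΔL = 2720 + 2.28 = 2722.3 mm.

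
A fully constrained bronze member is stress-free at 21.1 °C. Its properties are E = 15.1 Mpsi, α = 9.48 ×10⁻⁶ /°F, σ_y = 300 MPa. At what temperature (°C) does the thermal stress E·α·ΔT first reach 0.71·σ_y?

E = 15.1 Mpsi = 104.1 GPa.
α = 9.48×10⁻⁶/°F × 9/5 = 17.1×10⁻⁶/K.
E·α·ΔT = 213.0 MPa ⇒ ΔT = 213.0 / (104.1×10³ × 17.1×10⁻⁶) = 119.9 K.
T = 21.1 + 119.9 = 141.0 °C.

141 °C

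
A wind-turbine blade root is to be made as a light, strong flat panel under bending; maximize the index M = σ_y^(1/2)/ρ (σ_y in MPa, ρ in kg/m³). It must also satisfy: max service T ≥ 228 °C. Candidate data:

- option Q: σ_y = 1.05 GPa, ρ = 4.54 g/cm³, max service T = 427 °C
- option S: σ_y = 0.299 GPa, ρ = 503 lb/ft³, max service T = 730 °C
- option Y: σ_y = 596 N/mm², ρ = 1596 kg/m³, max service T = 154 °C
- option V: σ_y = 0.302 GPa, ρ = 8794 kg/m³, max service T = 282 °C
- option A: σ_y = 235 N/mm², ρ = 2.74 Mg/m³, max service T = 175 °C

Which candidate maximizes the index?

Screen on constraints: max service T ≥ 228 °C. Survivors: option Q, option S, option V.
In SI units:
  option Q: σ_y = 1050 MPa, ρ = 4540 kg/m³
  option S: σ_y = 299.0 MPa, ρ = 8057 kg/m³
  option V: σ_y = 302.0 MPa, ρ = 8794 kg/m³
  option Q: M = 7.14×10⁻³
  option S: M = 2.15×10⁻³
  option V: M = 1.98×10⁻³
The maximum is for option Q.

option Q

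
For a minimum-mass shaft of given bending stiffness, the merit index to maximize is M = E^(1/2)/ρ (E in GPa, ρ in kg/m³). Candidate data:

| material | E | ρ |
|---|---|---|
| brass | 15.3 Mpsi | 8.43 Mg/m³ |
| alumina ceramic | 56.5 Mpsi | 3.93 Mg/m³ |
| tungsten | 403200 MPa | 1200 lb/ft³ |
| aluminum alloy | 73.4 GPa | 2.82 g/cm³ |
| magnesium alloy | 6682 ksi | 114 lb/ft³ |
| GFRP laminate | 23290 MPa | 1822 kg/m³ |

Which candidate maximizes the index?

alumina ceramic

Normalizing units and computing the index:
  brass: E = 105.5 GPa, ρ = 8430 kg/m³
  alumina ceramic: E = 389.6 GPa, ρ = 3930 kg/m³
  tungsten: E = 403.2 GPa, ρ = 19220 kg/m³
  aluminum alloy: E = 73.40 GPa, ρ = 2820 kg/m³
  magnesium alloy: E = 46.07 GPa, ρ = 1826 kg/m³
  GFRP laminate: E = 23.29 GPa, ρ = 1822 kg/m³
  alumina ceramic: M = 5.02×10⁻³
  magnesium alloy: M = 3.72×10⁻³
  aluminum alloy: M = 3.04×10⁻³
  GFRP laminate: M = 2.65×10⁻³
  brass: M = 1.22×10⁻³
  tungsten: M = 1.04×10⁻³
Alumina ceramic has the largest M.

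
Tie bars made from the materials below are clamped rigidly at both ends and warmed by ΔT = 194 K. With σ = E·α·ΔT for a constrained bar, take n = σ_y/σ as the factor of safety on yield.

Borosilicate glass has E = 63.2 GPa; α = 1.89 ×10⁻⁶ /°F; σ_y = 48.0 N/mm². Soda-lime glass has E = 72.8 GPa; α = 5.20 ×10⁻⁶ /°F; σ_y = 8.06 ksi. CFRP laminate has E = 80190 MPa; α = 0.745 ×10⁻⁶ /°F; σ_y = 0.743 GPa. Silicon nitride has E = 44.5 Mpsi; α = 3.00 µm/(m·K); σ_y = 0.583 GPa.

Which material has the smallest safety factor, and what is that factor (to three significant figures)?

In consistent units (E in GPa, α in ×10⁻⁶/K, σ_y in MPa):
  borosilicate glass: E = 63.20, α = 3.40, σ_y = 48.00 → σ = 41.7 MPa, n = 1.15
  soda-lime glass: E = 72.80, α = 9.36, σ_y = 55.57 → σ = 132 MPa, n = 0.420
  CFRP laminate: E = 80.19, α = 1.34, σ_y = 743.0 → σ = 20.9 MPa, n = 35.6
  silicon nitride: E = 306.8, α = 3.00, σ_y = 583.0 → σ = 179 MPa, n = 3.26
Soda-lime glass has the lowest safety factor, n = 0.420.

soda-lime glass, n = 0.420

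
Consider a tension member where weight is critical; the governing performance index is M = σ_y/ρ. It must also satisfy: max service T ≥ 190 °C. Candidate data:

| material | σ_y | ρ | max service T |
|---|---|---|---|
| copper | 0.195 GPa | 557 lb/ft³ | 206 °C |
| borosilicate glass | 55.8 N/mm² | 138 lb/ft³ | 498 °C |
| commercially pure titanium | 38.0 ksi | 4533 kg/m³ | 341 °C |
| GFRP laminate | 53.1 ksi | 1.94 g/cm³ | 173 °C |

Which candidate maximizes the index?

Screen on constraints: max service T ≥ 190 °C. Survivors: copper, borosilicate glass, commercially pure titanium.
Convert each candidate to consistent units, then evaluate M:
  copper: σ_y = 195.0 MPa, ρ = 8922 kg/m³
  borosilicate glass: σ_y = 55.80 MPa, ρ = 2211 kg/m³
  commercially pure titanium: σ_y = 262.0 MPa, ρ = 4533 kg/m³
  commercially pure titanium: M = 57.8 kN·m/kg
  borosilicate glass: M = 25.2 kN·m/kg
  copper: M = 21.9 kN·m/kg
Commercially pure titanium has the largest M.

commercially pure titanium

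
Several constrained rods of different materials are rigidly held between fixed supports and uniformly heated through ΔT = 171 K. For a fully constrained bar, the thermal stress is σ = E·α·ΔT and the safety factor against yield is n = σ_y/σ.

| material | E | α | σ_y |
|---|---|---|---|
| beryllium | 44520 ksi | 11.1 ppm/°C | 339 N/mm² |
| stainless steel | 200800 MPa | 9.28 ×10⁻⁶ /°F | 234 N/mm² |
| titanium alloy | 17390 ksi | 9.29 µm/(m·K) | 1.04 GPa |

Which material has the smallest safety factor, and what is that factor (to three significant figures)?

stainless steel, n = 0.408

Converting E to GPa, α to ×10⁻⁶/K, σ_y to MPa, then σ and n for each:
  beryllium: E = 307.0, α = 11.1, σ_y = 339.0 → σ = 583 MPa, n = 0.582
  stainless steel: E = 200.8, α = 16.7, σ_y = 234.0 → σ = 574 MPa, n = 0.408
  titanium alloy: E = 119.9, α = 9.29, σ_y = 1040 → σ = 190 MPa, n = 5.46
Stainless steel has the lowest safety factor, n = 0.408.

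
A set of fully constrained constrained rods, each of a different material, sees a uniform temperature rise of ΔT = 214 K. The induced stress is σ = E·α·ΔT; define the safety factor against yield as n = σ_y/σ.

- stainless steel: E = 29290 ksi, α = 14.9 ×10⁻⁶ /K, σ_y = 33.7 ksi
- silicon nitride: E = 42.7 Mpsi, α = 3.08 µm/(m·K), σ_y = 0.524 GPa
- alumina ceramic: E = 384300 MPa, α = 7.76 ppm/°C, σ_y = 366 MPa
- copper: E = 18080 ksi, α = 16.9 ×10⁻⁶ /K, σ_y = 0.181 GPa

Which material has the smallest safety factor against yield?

With everything in SI (GPa, ×10⁻⁶/K, MPa):
  stainless steel: E = 201.9, α = 14.9, σ_y = 232.4 → σ = 644 MPa, n = 0.361
  silicon nitride: E = 294.4, α = 3.08, σ_y = 524.0 → σ = 194 MPa, n = 2.70
  alumina ceramic: E = 384.3, α = 7.76, σ_y = 366.0 → σ = 638 MPa, n = 0.574
  copper: E = 124.7, α = 16.9, σ_y = 181.0 → σ = 451 MPa, n = 0.401
Stainless steel has the lowest safety factor, n = 0.361.

stainless steel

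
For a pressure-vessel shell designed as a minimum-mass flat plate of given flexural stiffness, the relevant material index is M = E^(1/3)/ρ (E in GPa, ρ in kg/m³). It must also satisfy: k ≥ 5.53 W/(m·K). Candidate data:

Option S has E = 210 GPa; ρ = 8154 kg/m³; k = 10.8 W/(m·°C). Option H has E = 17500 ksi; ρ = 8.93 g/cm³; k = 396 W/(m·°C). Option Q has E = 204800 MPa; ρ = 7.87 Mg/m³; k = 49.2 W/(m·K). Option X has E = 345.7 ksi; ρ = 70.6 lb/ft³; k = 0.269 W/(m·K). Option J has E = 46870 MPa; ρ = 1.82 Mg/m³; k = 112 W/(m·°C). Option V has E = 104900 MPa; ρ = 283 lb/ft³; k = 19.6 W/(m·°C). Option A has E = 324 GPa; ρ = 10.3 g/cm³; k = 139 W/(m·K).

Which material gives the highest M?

Screen on constraints: k ≥ 5.53 W/(m·K). Survivors: option S, option H, option Q, option J, option V, option A.
Putting every candidate on a common basis:
  option S: E = 210.0 GPa, ρ = 8154 kg/m³
  option H: E = 120.7 GPa, ρ = 8930 kg/m³
  option Q: E = 204.8 GPa, ρ = 7870 kg/m³
  option J: E = 46.87 GPa, ρ = 1820 kg/m³
  option V: E = 104.9 GPa, ρ = 4533 kg/m³
  option A: E = 324.0 GPa, ρ = 10300 kg/m³
  option J: M = 1.98×10⁻³
  option V: M = 1.04×10⁻³
  option Q: M = 0.749×10⁻³
  option S: M = 0.729×10⁻³
  option A: M = 0.667×10⁻³
  option H: M = 0.553×10⁻³
Option J ranks first.

option J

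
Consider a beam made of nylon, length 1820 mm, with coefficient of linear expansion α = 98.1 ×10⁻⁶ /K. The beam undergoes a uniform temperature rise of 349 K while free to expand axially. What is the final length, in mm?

ΔL = α·L₀·ΔT = 98.1×10⁻⁶ × 1820 mm × 349.0 K = 62.3 mm.
L = L₀ + ΔL = 1820 + 62.3 = 1882.3 mm.

1882.3 mm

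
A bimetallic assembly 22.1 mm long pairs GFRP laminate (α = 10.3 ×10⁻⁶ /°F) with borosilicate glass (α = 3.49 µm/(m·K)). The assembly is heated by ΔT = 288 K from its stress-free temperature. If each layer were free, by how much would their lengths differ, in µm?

GFRP laminate: α = 10.3×10⁻⁶/°F × 9/5 = 18.5×10⁻⁶/K.
Δα = |18.5 − 3.49|×10⁻⁶/K = 15.0×10⁻⁶/K.
ΔL_mismatch = Δα·L·ΔT = 15.0×10⁻⁶ × 22.1 mm × 288.0 K = 95.8 µm.

95.8 µm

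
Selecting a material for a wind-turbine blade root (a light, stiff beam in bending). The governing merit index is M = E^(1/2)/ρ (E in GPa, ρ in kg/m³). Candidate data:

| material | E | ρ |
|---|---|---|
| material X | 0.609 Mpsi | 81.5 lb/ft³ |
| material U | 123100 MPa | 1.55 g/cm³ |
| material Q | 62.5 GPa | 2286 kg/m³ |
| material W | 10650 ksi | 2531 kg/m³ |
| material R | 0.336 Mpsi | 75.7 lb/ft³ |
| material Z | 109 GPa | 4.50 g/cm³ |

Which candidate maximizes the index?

Convert each candidate to consistent units, then evaluate M:
  material X: E = 4.199 GPa, ρ = 1306 kg/m³
  material U: E = 123.1 GPa, ρ = 1550 kg/m³
  material Q: E = 62.50 GPa, ρ = 2286 kg/m³
  material W: E = 73.43 GPa, ρ = 2531 kg/m³
  material R: E = 2.317 GPa, ρ = 1213 kg/m³
  material Z: E = 109.0 GPa, ρ = 4500 kg/m³
  material U: M = 7.16×10⁻³
  material Q: M = 3.46×10⁻³
  material W: M = 3.39×10⁻³
  material Z: M = 2.32×10⁻³
  material X: M = 1.57×10⁻³
  material R: M = 1.26×10⁻³
Material U has the largest M.

material U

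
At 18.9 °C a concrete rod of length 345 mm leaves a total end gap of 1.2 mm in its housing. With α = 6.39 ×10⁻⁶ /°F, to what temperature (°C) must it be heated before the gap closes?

α = 6.39×10⁻⁶/°F × 9/5 = 11.5×10⁻⁶/K.
α·L₀·ΔT = 1.2 mm ⇒ ΔT = 1.2 / (11.5×10⁻⁶ × 345.0) = 302.4 K.
T = 18.9 + 302.4 = 321.3 °C.

321 °C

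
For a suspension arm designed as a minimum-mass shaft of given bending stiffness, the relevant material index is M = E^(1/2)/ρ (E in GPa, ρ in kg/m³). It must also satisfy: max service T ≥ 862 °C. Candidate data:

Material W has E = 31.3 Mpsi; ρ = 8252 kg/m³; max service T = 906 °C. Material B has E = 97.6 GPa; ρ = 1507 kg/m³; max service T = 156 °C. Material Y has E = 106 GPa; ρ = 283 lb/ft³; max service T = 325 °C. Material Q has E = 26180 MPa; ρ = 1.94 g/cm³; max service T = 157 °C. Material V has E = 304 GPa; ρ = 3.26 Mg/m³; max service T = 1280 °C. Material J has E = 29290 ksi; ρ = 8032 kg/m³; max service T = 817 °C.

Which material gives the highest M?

Screen on constraints: max service T ≥ 862 °C. Survivors: material W, material V.
Normalizing units and computing the index:
  material W: E = 215.8 GPa, ρ = 8252 kg/m³
  material V: E = 304.0 GPa, ρ = 3260 kg/m³
  material V: M = 5.35×10⁻³
  material W: M = 1.78×10⁻³
Material V ranks first.

material V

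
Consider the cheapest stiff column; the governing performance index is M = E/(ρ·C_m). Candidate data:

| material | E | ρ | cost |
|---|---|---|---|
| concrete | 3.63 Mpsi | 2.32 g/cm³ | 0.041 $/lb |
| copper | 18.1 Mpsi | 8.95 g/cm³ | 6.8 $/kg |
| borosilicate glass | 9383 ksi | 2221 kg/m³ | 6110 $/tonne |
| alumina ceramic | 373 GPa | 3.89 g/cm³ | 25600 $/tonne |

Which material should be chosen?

In SI units:
  concrete: E = 25.03 GPa, ρ = 2320 kg/m³, cost = 0.09039 $/kg
  copper: E = 124.8 GPa, ρ = 8950 kg/m³, cost = 6.800 $/kg
  borosilicate glass: E = 64.69 GPa, ρ = 2221 kg/m³, cost = 6.110 $/kg
  alumina ceramic: E = 373.0 GPa, ρ = 3890 kg/m³, cost = 25.60 $/kg
  concrete: M = 119 MN·m per $
  borosilicate glass: M = 4.77 MN·m per $
  alumina ceramic: M = 3.75 MN·m per $
  copper: M = 2.05 MN·m per $
The maximum is for concrete.

concrete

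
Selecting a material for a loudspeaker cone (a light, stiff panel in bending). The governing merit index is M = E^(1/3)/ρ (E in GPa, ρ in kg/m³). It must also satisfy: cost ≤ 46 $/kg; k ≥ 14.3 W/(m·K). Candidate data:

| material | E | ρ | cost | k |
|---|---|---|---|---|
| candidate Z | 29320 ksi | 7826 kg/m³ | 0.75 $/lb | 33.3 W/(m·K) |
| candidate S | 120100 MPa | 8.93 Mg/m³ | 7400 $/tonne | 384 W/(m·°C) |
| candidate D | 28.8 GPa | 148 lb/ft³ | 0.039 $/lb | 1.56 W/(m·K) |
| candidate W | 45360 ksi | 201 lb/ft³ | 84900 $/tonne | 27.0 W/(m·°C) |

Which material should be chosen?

Screen on constraints: cost ≤ 46 $/kg; k ≥ 14.3 W/(m·K). Survivors: candidate Z, candidate S.
Convert each candidate to consistent units, then evaluate M:
  candidate Z: E = 202.2 GPa, ρ = 7826 kg/m³
  candidate S: E = 120.1 GPa, ρ = 8930 kg/m³
  candidate Z: M = 0.750×10⁻³
  candidate S: M = 0.552×10⁻³
Highest index: candidate Z.

candidate Z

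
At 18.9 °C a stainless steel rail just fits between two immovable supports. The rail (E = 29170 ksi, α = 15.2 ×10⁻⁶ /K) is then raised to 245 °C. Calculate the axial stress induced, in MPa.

E = 29170 ksi = 201.1 GPa.
ΔT = 226.1 K. Constrained thermal stress σ = E·α·ΔT = 201.1×10³ MPa × 15.2×10⁻⁶ × 226.1 = 691 MPa (compressive).

691 MPa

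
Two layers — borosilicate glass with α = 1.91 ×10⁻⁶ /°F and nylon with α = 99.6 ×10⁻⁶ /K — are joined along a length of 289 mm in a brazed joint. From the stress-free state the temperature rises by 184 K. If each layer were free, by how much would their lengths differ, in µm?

borosilicate glass: α = 1.91×10⁻⁶/°F × 9/5 = 3.44×10⁻⁶/K.
Δα = |3.44 − 99.6|×10⁻⁶/K = 96.2×10⁻⁶/K.
ΔL_mismatch = Δα·L·ΔT = 96.2×10⁻⁶ × 289.0 mm × 184.0 K = 5110 µm.

5110 µm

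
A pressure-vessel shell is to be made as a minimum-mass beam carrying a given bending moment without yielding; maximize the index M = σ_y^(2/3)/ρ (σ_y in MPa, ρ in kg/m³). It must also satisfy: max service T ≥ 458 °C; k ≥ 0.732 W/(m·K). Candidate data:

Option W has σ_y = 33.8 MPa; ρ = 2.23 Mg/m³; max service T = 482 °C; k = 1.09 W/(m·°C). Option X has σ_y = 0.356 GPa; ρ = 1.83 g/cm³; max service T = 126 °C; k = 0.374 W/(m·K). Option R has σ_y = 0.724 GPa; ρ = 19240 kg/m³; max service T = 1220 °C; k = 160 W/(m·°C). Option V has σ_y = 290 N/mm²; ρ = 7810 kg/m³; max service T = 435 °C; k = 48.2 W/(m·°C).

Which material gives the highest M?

Screen on constraints: max service T ≥ 458 °C; k ≥ 0.732 W/(m·K). Survivors: option W, option R.
Putting every candidate on a common basis:
  option W: σ_y = 33.80 MPa, ρ = 2230 kg/m³
  option R: σ_y = 724.0 MPa, ρ = 19240 kg/m³
  option W: M = 4.69×10⁻³
  option R: M = 4.19×10⁻³
The maximum is for option W.

option W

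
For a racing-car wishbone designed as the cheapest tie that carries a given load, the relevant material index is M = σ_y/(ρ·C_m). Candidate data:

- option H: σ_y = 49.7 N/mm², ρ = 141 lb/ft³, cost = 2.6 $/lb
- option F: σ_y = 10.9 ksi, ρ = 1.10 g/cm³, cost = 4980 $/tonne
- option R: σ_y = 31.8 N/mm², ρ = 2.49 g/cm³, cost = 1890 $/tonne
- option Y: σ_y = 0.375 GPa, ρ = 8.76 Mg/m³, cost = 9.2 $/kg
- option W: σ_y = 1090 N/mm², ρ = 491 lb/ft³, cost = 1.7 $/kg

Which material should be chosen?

option W

Convert each candidate to consistent units, then evaluate M:
  option H: σ_y = 49.70 MPa, ρ = 2259 kg/m³, cost = 5.732 $/kg
  option F: σ_y = 75.15 MPa, ρ = 1100 kg/m³, cost = 4.980 $/kg
  option R: σ_y = 31.80 MPa, ρ = 2490 kg/m³, cost = 1.890 $/kg
  option Y: σ_y = 375.0 MPa, ρ = 8760 kg/m³, cost = 9.200 $/kg
  option W: σ_y = 1090 MPa, ρ = 7865 kg/m³, cost = 1.700 $/kg
  option W: M = 81.5 kN·m per $
  option F: M = 13.7 kN·m per $
  option R: M = 6.76 kN·m per $
  option Y: M = 4.65 kN·m per $
  option H: M = 3.84 kN·m per $
Option W ranks first.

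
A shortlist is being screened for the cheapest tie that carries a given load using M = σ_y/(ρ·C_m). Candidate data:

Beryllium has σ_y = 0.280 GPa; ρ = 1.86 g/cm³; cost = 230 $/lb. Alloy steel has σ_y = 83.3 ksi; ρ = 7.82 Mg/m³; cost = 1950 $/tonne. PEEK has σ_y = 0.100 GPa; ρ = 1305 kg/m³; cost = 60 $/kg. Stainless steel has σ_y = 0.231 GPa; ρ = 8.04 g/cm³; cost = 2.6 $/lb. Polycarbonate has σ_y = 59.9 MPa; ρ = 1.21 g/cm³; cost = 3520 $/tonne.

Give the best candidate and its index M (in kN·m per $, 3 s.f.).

Normalizing units and computing the index:
  beryllium: σ_y = 280.0 MPa, ρ = 1860 kg/m³, cost = 507.1 $/kg
  alloy steel: σ_y = 574.3 MPa, ρ = 7820 kg/m³, cost = 1.950 $/kg
  PEEK: σ_y = 100.0 MPa, ρ = 1305 kg/m³, cost = 60.00 $/kg
  stainless steel: σ_y = 231.0 MPa, ρ = 8040 kg/m³, cost = 5.732 $/kg
  polycarbonate: σ_y = 59.90 MPa, ρ = 1210 kg/m³, cost = 3.520 $/kg
  alloy steel: M = 37.7 kN·m per $
  polycarbonate: M = 14.1 kN·m per $
  stainless steel: M = 5.01 kN·m per $
  PEEK: M = 1.28 kN·m per $
  beryllium: M = 0.297 kN·m per $
Alloy steel has the largest M.

alloy steel, M = 37.7 kN·m per $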